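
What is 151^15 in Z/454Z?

15 in binary is 1111, i.e. 15 = 8 + 4 + 2 + 1.
151^1 ≡ 151 (mod 454)
151^2 ≡ 151^2 = 22801 ≡ 101 (mod 454)
151^4 ≡ 101^2 = 10201 ≡ 213 (mod 454)
151^8 ≡ 213^2 = 45369 ≡ 423 (mod 454)
151^15 = 151^8 · 151^4 · 151^2 · 151^1 ≡ 423 · 213 · 101 · 151 (mod 454).
Accumulate the product:
423 · 213 = 90099 ≡ 207
207 · 101 = 20907 ≡ 23
23 · 151 = 3473 ≡ 295

295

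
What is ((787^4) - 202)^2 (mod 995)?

81

(787)^4 ≡ 591 (mod 995)
591 - 202 = 389
(389)^2 ≡ 81 (mod 995)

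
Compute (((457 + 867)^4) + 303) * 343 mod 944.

457 + 867 = 1324 ≡ 380 (mod 944)
(380)^4 ≡ 80 (mod 944)
80 + 303 = 383
383 * 343 = 131369 ≡ 153 (mod 944)

153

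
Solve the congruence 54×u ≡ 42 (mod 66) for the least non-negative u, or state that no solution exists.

2

gcd(54, 66) = 6, and 6 | 42, so solutions exist.
Divide through by 6: 9×u = 7 (mod 11).
9⁻¹ ≡ 5 (mod 11).
u ≡ 5×7 ≡ 2 (mod 11).
The smallest non-negative solution is u = 2.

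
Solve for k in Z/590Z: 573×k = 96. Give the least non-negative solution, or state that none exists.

272

gcd(573, 590) = 1, so a unique solution mod 590 exists.
573⁻¹ ≡ 347 (mod 590).
k ≡ 347×96 ≡ 272 (mod 590).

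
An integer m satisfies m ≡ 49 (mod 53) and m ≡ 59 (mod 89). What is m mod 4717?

3441

53⁻¹ mod 89: 53·42 ≡ 1 (mod 89), so 53⁻¹ ≡ 42.
m = 49 + 53·((59 − 49)·42 mod 89) = 49 + 53·64 = 3441.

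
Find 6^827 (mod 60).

827 in binary is 1100111011, i.e. 827 = 512 + 256 + 32 + 16 + 8 + 2 + 1.
6^1 ≡ 6 (mod 60)
6^2 ≡ 6^2 = 36 (mod 60)
6^4 ≡ 36^2 = 1296 ≡ 36 (mod 60)
6^8 ≡ 36^2 = 1296 ≡ 36 (mod 60)
6^16 ≡ 36^2 = 1296 ≡ 36 (mod 60)
6^32 ≡ 36^2 = 1296 ≡ 36 (mod 60)
6^64 ≡ 36^2 = 1296 ≡ 36 (mod 60)
6^128 ≡ 36^2 = 1296 ≡ 36 (mod 60)
6^256 ≡ 36^2 = 1296 ≡ 36 (mod 60)
6^512 ≡ 36^2 = 1296 ≡ 36 (mod 60)
6^827 = 6^512 · 6^256 · 6^32 · 6^16 · 6^8 · 6^2 · 6^1 ≡ 36 · 36 · 36 · 36 · 36 · 36 · 6 (mod 60).
Accumulate the product:
36 · 36 = 1296 ≡ 36
36 · 36 = 1296 ≡ 36
36 · 36 = 1296 ≡ 36
36 · 36 = 1296 ≡ 36
36 · 36 = 1296 ≡ 36
36 · 6 = 216 ≡ 36

36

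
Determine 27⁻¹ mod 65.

53

Apply the Euclidean algorithm and back-substitute:
65 = 2*27 + 11
27 = 2*11 + 5
11 = 2*5 + 1
5 = 5*1 + 0
gcd(27, 65) = 1, so the inverse exists.
Bézout: 1 = 5*65 − 12*27.
So 27⁻¹ ≡ −12 ≡ 53 (mod 65).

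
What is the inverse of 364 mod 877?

877 = 2×364 + 149
364 = 2×149 + 66
149 = 2×66 + 17
66 = 3×17 + 15
17 = 1×15 + 2
15 = 7×2 + 1
2 = 2×1 + 0
gcd(364, 877) = 1, so the inverse exists.
Back-substitute for 1:
1 = 1×15 − 7×2
  = −7×17 + 8×15
  = 8×66 − 31×17
  = −31×149 + 70×66
  = 70×364 − 171×149
  = −171×877 + 412×364
So 364⁻¹ ≡ 412 (mod 877).

412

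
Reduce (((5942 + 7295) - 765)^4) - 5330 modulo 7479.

5942 + 7295 = 13237 ≡ 5758 (mod 7479)
5758 - 765 = 4993
(4993)^4 ≡ 7387 (mod 7479)
7387 - 5330 = 2057

2057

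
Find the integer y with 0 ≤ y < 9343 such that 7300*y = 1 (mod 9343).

Apply the Euclidean algorithm and back-substitute:
9343 = 1×7300 + 2043
7300 = 3×2043 + 1171
2043 = 1×1171 + 872
1171 = 1×872 + 299
872 = 2×299 + 274
299 = 1×274 + 25
274 = 10×25 + 24
25 = 1×24 + 1
24 = 24×1 + 0
gcd(7300, 9343) = 1, so the inverse exists.
Back-substitute for 1:
1 = 1×25 − 1×24
  = −1×274 + 11×25
  = 11×299 − 12×274
  = −12×872 + 35×299
  = 35×1171 − 47×872
  = −47×2043 + 82×1171
  = 82×7300 − 293×2043
  = −293×9343 + 375×7300
So 7300⁻¹ ≡ 375 (mod 9343).

375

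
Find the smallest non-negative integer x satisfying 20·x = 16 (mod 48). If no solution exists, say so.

8

gcd(20, 48) = 4, and 4 | 16, so solutions exist.
Divide through by 4: 5·x = 4 (mod 12).
5⁻¹ ≡ 5 (mod 12).
x ≡ 5·4 ≡ 8 (mod 12).
The smallest non-negative solution is x = 8.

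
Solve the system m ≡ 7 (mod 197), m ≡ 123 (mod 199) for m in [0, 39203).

27784

197⁻¹ mod 199: 197·99 ≡ 1 (mod 199), so 197⁻¹ ≡ 99.
m = 7 + 197·((123 − 7)·99 mod 199) = 7 + 197·141 = 27784.
Check: 27784 mod 197 = 7, 27784 mod 199 = 123. ✓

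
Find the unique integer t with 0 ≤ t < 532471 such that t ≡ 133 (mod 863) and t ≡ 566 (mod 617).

198623

863⁻¹ mod 617: 863*153 ≡ 1 (mod 617), so 863⁻¹ ≡ 153.
t = 133 + 863*((566 − 133)*153 mod 617) = 133 + 863*230 = 198623.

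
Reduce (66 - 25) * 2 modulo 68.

14

66 - 25 = 41
41 * 2 = 82 ≡ 14 (mod 68)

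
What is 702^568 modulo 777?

Using repeated squaring:
568 in binary is 1000111000, i.e. 568 = 512 + 32 + 16 + 8.
702^1 ≡ 702 (mod 777)
702^2 ≡ 702^2 = 492804 ≡ 186 (mod 777)
702^4 ≡ 186^2 = 34596 ≡ 408 (mod 777)
702^8 ≡ 408^2 = 166464 ≡ 186 (mod 777)
702^16 ≡ 186^2 = 34596 ≡ 408 (mod 777)
702^32 ≡ 408^2 = 166464 ≡ 186 (mod 777)
702^64 ≡ 186^2 = 34596 ≡ 408 (mod 777)
702^128 ≡ 408^2 = 166464 ≡ 186 (mod 777)
702^256 ≡ 186^2 = 34596 ≡ 408 (mod 777)
702^512 ≡ 408^2 = 166464 ≡ 186 (mod 777)
702^568 = 702^512 * 702^32 * 702^16 * 702^8 ≡ 186 * 186 * 408 * 186 (mod 777).
Accumulate the product:
186 * 186 = 34596 ≡ 408
408 * 408 = 166464 ≡ 186
186 * 186 = 34596 ≡ 408

408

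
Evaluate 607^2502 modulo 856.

Using repeated squaring:
607^1 ≡ 607 (mod 856)
607^2 ≡ 607^2 = 368449 ≡ 369 (mod 856)
607^4 ≡ 369^2 = 136161 ≡ 57 (mod 856)
607^8 ≡ 57^2 = 3249 ≡ 681 (mod 856)
607^16 ≡ 681^2 = 463761 ≡ 665 (mod 856)
607^32 ≡ 665^2 = 442225 ≡ 529 (mod 856)
607^64 ≡ 529^2 = 279841 ≡ 785 (mod 856)
607^128 ≡ 785^2 = 616225 ≡ 761 (mod 856)
607^256 ≡ 761^2 = 579121 ≡ 465 (mod 856)
607^512 ≡ 465^2 = 216225 ≡ 513 (mod 856)
607^1024 ≡ 513^2 = 263169 ≡ 377 (mod 856)
607^2048 ≡ 377^2 = 142129 ≡ 33 (mod 856)
607^2502 = 607^2048 × 607^256 × 607^128 × 607^64 × 607^4 × 607^2 ≡ 33 × 465 × 761 × 785 × 57 × 369 (mod 856).
Accumulate the product:
33 × 465 = 15345 ≡ 793
793 × 761 = 603473 ≡ 849
849 × 785 = 666465 ≡ 497
497 × 57 = 28329 ≡ 81
81 × 369 = 29889 ≡ 785

785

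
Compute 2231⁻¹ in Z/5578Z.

5578 = 2·2231 + 1116
2231 = 1·1116 + 1115
1116 = 1·1115 + 1
1115 = 1115·1 + 0
gcd(2231, 5578) = 1, so the inverse exists.
Back-substitute for 1:
1 = 1·1116 − 1·1115
  = −1·2231 + 2·1116
  = 2·5578 − 5·2231
So 2231⁻¹ ≡ −5 ≡ 5573 (mod 5578).

5573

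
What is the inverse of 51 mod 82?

37

82 = 1·51 + 31
51 = 1·31 + 20
31 = 1·20 + 11
20 = 1·11 + 9
11 = 1·9 + 2
9 = 4·2 + 1
2 = 2·1 + 0
gcd(51, 82) = 1, so the inverse exists.
Bézout: 1 = −23·82 + 37·51.
So 51⁻¹ ≡ 37 (mod 82).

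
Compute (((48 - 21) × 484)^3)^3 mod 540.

108

48 - 21 = 27
27 × 484 = 13068 ≡ 108 (mod 540)
(108)^3 ≡ 432 (mod 540)
(432)^3 ≡ 108 (mod 540)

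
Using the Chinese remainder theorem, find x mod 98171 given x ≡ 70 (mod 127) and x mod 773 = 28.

127⁻¹ mod 773: 127*140 ≡ 1 (mod 773), so 127⁻¹ ≡ 140.
x = 70 + 127*((28 − 70)*140 mod 773) = 70 + 127*304 = 38678.
Check: 38678 mod 127 = 70, 38678 mod 773 = 28. ✓

38678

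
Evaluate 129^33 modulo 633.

Using repeated squaring:
129^1 ≡ 129 (mod 633)
129^2 ≡ 129^2 = 16641 ≡ 183 (mod 633)
129^4 ≡ 183^2 = 33489 ≡ 573 (mod 633)
129^8 ≡ 573^2 = 328329 ≡ 435 (mod 633)
129^16 ≡ 435^2 = 189225 ≡ 591 (mod 633)
129^32 ≡ 591^2 = 349281 ≡ 498 (mod 633)
129^33 = 129^32 × 129^1 ≡ 498 × 129 (mod 633).
498 × 129 = 64242 ≡ 309 (mod 633).

309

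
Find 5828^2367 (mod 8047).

By square-and-multiply:
2367 in binary is 100100111111, i.e. 2367 = 2048 + 256 + 32 + 16 + 8 + 4 + 2 + 1.
5828^1 ≡ 5828 (mod 8047)
5828^2 ≡ 5828^2 = 33965584 ≡ 7244 (mod 8047)
5828^4 ≡ 7244^2 = 52475536 ≡ 1049 (mod 8047)
5828^8 ≡ 1049^2 = 1100401 ≡ 6009 (mod 8047)
5828^16 ≡ 6009^2 = 36108081 ≡ 1192 (mod 8047)
5828^32 ≡ 1192^2 = 1420864 ≡ 4592 (mod 8047)
5828^64 ≡ 4592^2 = 21086464 ≡ 3324 (mod 8047)
5828^128 ≡ 3324^2 = 11048976 ≡ 445 (mod 8047)
5828^256 ≡ 445^2 = 198025 ≡ 4897 (mod 8047)
5828^512 ≡ 4897^2 = 23980609 ≡ 549 (mod 8047)
5828^1024 ≡ 549^2 = 301401 ≡ 3662 (mod 8047)
5828^2048 ≡ 3662^2 = 13410244 ≡ 3942 (mod 8047)
5828^2367 = 5828^2048 · 5828^256 · 5828^32 · 5828^16 · 5828^8 · 5828^4 · 5828^2 · 5828^1 ≡ 3942 · 4897 · 4592 · 1192 · 6009 · 1049 · 7244 · 5828 (mod 8047).
Accumulate the product:
3942 · 4897 = 19303974 ≡ 7268
7268 · 4592 = 33374656 ≡ 3747
3747 · 1192 = 4466424 ≡ 339
339 · 6009 = 2037051 ≡ 1160
1160 · 1049 = 1216840 ≡ 1743
1743 · 7244 = 12626292 ≡ 549
549 · 5828 = 3199572 ≡ 4913

4913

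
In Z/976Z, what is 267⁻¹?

435

Apply the Euclidean algorithm and back-substitute:
976 = 3·267 + 175
267 = 1·175 + 92
175 = 1·92 + 83
92 = 1·83 + 9
83 = 9·9 + 2
9 = 4·2 + 1
2 = 2·1 + 0
gcd(267, 976) = 1, so the inverse exists.
Bézout: 1 = −119·976 + 435·267.
So 267⁻¹ ≡ 435 (mod 976).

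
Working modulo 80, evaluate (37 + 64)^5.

37 + 64 = 101 ≡ 21 (mod 80)
(21)^5 ≡ 21 (mod 80)

21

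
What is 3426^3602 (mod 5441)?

2763

Using repeated squaring:
3602 in binary is 111000010010, i.e. 3602 = 2048 + 1024 + 512 + 16 + 2.
3426^1 ≡ 3426 (mod 5441)
3426^2 ≡ 3426^2 = 11737476 ≡ 1239 (mod 5441)
3426^4 ≡ 1239^2 = 1535121 ≡ 759 (mod 5441)
3426^8 ≡ 759^2 = 576081 ≡ 4776 (mod 5441)
3426^16 ≡ 4776^2 = 22810176 ≡ 1504 (mod 5441)
3426^32 ≡ 1504^2 = 2262016 ≡ 4001 (mod 5441)
3426^64 ≡ 4001^2 = 16008001 ≡ 579 (mod 5441)
3426^128 ≡ 579^2 = 335241 ≡ 3340 (mod 5441)
3426^256 ≡ 3340^2 = 11155600 ≡ 1550 (mod 5441)
3426^512 ≡ 1550^2 = 2402500 ≡ 3019 (mod 5441)
3426^1024 ≡ 3019^2 = 9114361 ≡ 686 (mod 5441)
3426^2048 ≡ 686^2 = 470596 ≡ 2670 (mod 5441)
3426^3602 = 3426^2048 × 3426^1024 × 3426^512 × 3426^16 × 3426^2 ≡ 2670 × 686 × 3019 × 1504 × 1239 (mod 5441).
Accumulate the product:
2670 × 686 = 1831620 ≡ 3444
3444 × 3019 = 10397436 ≡ 5126
5126 × 1504 = 7709504 ≡ 5048
5048 × 1239 = 6254472 ≡ 2763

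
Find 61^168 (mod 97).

168 in binary is 10101000, i.e. 168 = 128 + 32 + 8.
61^1 ≡ 61 (mod 97)
61^2 ≡ 61^2 = 3721 ≡ 35 (mod 97)
61^4 ≡ 35^2 = 1225 ≡ 61 (mod 97)
61^8 ≡ 61^2 = 3721 ≡ 35 (mod 97)
61^16 ≡ 35^2 = 1225 ≡ 61 (mod 97)
61^32 ≡ 61^2 = 3721 ≡ 35 (mod 97)
61^64 ≡ 35^2 = 1225 ≡ 61 (mod 97)
61^128 ≡ 61^2 = 3721 ≡ 35 (mod 97)
61^168 = 61^128 · 61^32 · 61^8 ≡ 35 · 35 · 35 (mod 97).
Accumulate the product:
35 · 35 = 1225 ≡ 61
61 · 35 = 2135 ≡ 1

1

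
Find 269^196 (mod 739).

269^1 ≡ 269 (mod 739)
269^2 ≡ 269^2 = 72361 ≡ 678 (mod 739)
269^4 ≡ 678^2 = 459684 ≡ 26 (mod 739)
269^8 ≡ 26^2 = 676 (mod 739)
269^16 ≡ 676^2 = 456976 ≡ 274 (mod 739)
269^32 ≡ 274^2 = 75076 ≡ 437 (mod 739)
269^64 ≡ 437^2 = 190969 ≡ 307 (mod 739)
269^128 ≡ 307^2 = 94249 ≡ 396 (mod 739)
269^196 = 269^128 × 269^64 × 269^4 ≡ 396 × 307 × 26 (mod 739).
Accumulate the product:
396 × 307 = 121572 ≡ 376
376 × 26 = 9776 ≡ 169

169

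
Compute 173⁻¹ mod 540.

540 = 3*173 + 21
173 = 8*21 + 5
21 = 4*5 + 1
5 = 5*1 + 0
gcd(173, 540) = 1, so the inverse exists.
Back-substitute for 1:
1 = 1*21 − 4*5
  = −4*173 + 33*21
  = 33*540 − 103*173
So 173⁻¹ ≡ −103 ≡ 437 (mod 540).

437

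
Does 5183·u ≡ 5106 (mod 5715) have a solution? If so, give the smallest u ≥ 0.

4137

gcd(5183, 5715) = 1, so a unique solution mod 5715 exists.
5183⁻¹ ≡ 3212 (mod 5715).
u ≡ 3212·5106 ≡ 4137 (mod 5715).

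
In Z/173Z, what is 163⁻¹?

173 = 1·163 + 10
163 = 16·10 + 3
10 = 3·3 + 1
3 = 3·1 + 0
gcd(163, 173) = 1, so the inverse exists.
Back-substitute for 1:
1 = 1·10 − 3·3
  = −3·163 + 49·10
  = 49·173 − 52·163
So 163⁻¹ ≡ −52 ≡ 121 (mod 173).

121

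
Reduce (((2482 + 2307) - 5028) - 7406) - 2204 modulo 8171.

6493

2482 + 2307 = 4789
4789 - 5028 = -239 ≡ 7932 (mod 8171)
7932 - 7406 = 526
526 - 2204 = -1678 ≡ 6493 (mod 8171)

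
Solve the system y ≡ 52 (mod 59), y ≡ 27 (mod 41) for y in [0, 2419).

642

59⁻¹ mod 41: 59·16 ≡ 1 (mod 41), so 59⁻¹ ≡ 16.
y = 52 + 59·((27 − 52)·16 mod 41) = 52 + 59·10 = 642.
Check: 642 mod 59 = 52, 642 mod 41 = 27. ✓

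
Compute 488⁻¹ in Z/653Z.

186

653 = 1*488 + 165
488 = 2*165 + 158
165 = 1*158 + 7
158 = 22*7 + 4
7 = 1*4 + 3
4 = 1*3 + 1
3 = 3*1 + 0
gcd(488, 653) = 1, so the inverse exists.
Back-substitute for 1:
1 = 1*4 − 1*3
  = −1*7 + 2*4
  = 2*158 − 45*7
  = −45*165 + 47*158
  = 47*488 − 139*165
  = −139*653 + 186*488
So 488⁻¹ ≡ 186 (mod 653).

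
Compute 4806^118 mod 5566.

3290

118 in binary is 1110110, i.e. 118 = 64 + 32 + 16 + 4 + 2.
4806^1 ≡ 4806 (mod 5566)
4806^2 ≡ 4806^2 = 23097636 ≡ 4302 (mod 5566)
4806^4 ≡ 4302^2 = 18507204 ≡ 254 (mod 5566)
4806^8 ≡ 254^2 = 64516 ≡ 3290 (mod 5566)
4806^16 ≡ 3290^2 = 10824100 ≡ 3796 (mod 5566)
4806^32 ≡ 3796^2 = 14409616 ≡ 4808 (mod 5566)
4806^64 ≡ 4808^2 = 23116864 ≡ 1266 (mod 5566)
4806^118 = 4806^64 × 4806^32 × 4806^16 × 4806^4 × 4806^2 ≡ 1266 × 4808 × 3796 × 254 × 4302 (mod 5566).
Accumulate the product:
1266 × 4808 = 6086928 ≡ 3290
3290 × 3796 = 12488840 ≡ 4302
4302 × 254 = 1092708 ≡ 1772
1772 × 4302 = 7623144 ≡ 3290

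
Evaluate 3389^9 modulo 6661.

Compute successive squares:
9 in binary is 1001, i.e. 9 = 8 + 1.
3389^1 ≡ 3389 (mod 6661)
3389^2 ≡ 3389^2 = 11485321 ≡ 1757 (mod 6661)
3389^4 ≡ 1757^2 = 3087049 ≡ 3006 (mod 6661)
3389^8 ≡ 3006^2 = 9036036 ≡ 3720 (mod 6661)
3389^9 = 3389^8 * 3389^1 ≡ 3720 * 3389 (mod 6661).
3720 * 3389 = 12607080 ≡ 4468 (mod 6661).

4468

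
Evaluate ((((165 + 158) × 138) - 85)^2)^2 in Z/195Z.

165 + 158 = 323 ≡ 128 (mod 195)
128 × 138 = 17664 ≡ 114 (mod 195)
114 - 85 = 29
(29)^2 ≡ 61 (mod 195)
(61)^2 ≡ 16 (mod 195)

16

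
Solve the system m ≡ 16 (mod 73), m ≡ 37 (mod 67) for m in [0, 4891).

2717

73⁻¹ mod 67: 73×56 ≡ 1 (mod 67), so 73⁻¹ ≡ 56.
m = 16 + 73×((37 − 16)×56 mod 67) = 16 + 73×37 = 2717.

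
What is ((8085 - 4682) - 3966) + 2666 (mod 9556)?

8085 - 4682 = 3403
3403 - 3966 = -563 ≡ 8993 (mod 9556)
8993 + 2666 = 11659 ≡ 2103 (mod 9556)

2103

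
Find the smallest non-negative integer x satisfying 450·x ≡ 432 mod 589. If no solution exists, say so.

213

gcd(450, 589) = 1, so a unique solution mod 589 exists.
450⁻¹ ≡ 250 (mod 589).
x ≡ 250·432 ≡ 213 (mod 589).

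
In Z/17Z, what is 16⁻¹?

Run the extended Euclidean algorithm:
17 = 1*16 + 1
16 = 16*1 + 0
gcd(16, 17) = 1, so the inverse exists.
Bézout: 1 = 1*17 − 1*16.
So 16⁻¹ ≡ −1 ≡ 16 (mod 17).

16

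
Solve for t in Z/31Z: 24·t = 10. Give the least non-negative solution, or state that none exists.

gcd(24, 31) = 1, so a unique solution mod 31 exists.
24⁻¹ ≡ 22 (mod 31).
t ≡ 22·10 ≡ 3 (mod 31).

3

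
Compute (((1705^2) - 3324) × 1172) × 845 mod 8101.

4692

(1705)^2 ≡ 6867 (mod 8101)
6867 - 3324 = 3543
3543 × 1172 = 4152396 ≡ 4684 (mod 8101)
4684 × 845 = 3957980 ≡ 4692 (mod 8101)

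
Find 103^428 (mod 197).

Using repeated squaring:
428 in binary is 110101100, i.e. 428 = 256 + 128 + 32 + 8 + 4.
103^1 ≡ 103 (mod 197)
103^2 ≡ 103^2 = 10609 ≡ 168 (mod 197)
103^4 ≡ 168^2 = 28224 ≡ 53 (mod 197)
103^8 ≡ 53^2 = 2809 ≡ 51 (mod 197)
103^16 ≡ 51^2 = 2601 ≡ 40 (mod 197)
103^32 ≡ 40^2 = 1600 ≡ 24 (mod 197)
103^64 ≡ 24^2 = 576 ≡ 182 (mod 197)
103^128 ≡ 182^2 = 33124 ≡ 28 (mod 197)
103^256 ≡ 28^2 = 784 ≡ 193 (mod 197)
103^428 = 103^256 × 103^128 × 103^32 × 103^8 × 103^4 ≡ 193 × 28 × 24 × 51 × 53 (mod 197).
Accumulate the product:
193 × 28 = 5404 ≡ 85
85 × 24 = 2040 ≡ 70
70 × 51 = 3570 ≡ 24
24 × 53 = 1272 ≡ 90

90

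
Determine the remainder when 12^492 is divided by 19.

1

By square-and-multiply:
492 in binary is 111101100, i.e. 492 = 256 + 128 + 64 + 32 + 8 + 4.
12^1 ≡ 12 (mod 19)
12^2 ≡ 12^2 = 144 ≡ 11 (mod 19)
12^4 ≡ 11^2 = 121 ≡ 7 (mod 19)
12^8 ≡ 7^2 = 49 ≡ 11 (mod 19)
12^16 ≡ 11^2 = 121 ≡ 7 (mod 19)
12^32 ≡ 7^2 = 49 ≡ 11 (mod 19)
12^64 ≡ 11^2 = 121 ≡ 7 (mod 19)
12^128 ≡ 7^2 = 49 ≡ 11 (mod 19)
12^256 ≡ 11^2 = 121 ≡ 7 (mod 19)
12^492 = 12^256 · 12^128 · 12^64 · 12^32 · 12^8 · 12^4 ≡ 7 · 11 · 7 · 11 · 11 · 7 (mod 19).
Accumulate the product:
7 · 11 = 77 ≡ 1
1 · 7 = 7
7 · 11 = 77 ≡ 1
1 · 11 = 11
11 · 7 = 77 ≡ 1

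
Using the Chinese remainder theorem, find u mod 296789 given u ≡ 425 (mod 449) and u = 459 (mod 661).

215945

449⁻¹ mod 661: 449·53 ≡ 1 (mod 661), so 449⁻¹ ≡ 53.
u = 425 + 449·((459 − 425)·53 mod 661) = 425 + 449·480 = 215945.
Check: 215945 mod 449 = 425, 215945 mod 661 = 459. ✓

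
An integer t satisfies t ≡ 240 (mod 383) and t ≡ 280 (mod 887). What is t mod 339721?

383⁻¹ mod 887: 383*843 ≡ 1 (mod 887), so 383⁻¹ ≡ 843.
t = 240 + 383*((280 − 240)*843 mod 887) = 240 + 383*14 = 5602.

5602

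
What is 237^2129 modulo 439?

Compute successive squares:
237^1 ≡ 237 (mod 439)
237^2 ≡ 237^2 = 56169 ≡ 416 (mod 439)
237^4 ≡ 416^2 = 173056 ≡ 90 (mod 439)
237^8 ≡ 90^2 = 8100 ≡ 198 (mod 439)
237^16 ≡ 198^2 = 39204 ≡ 133 (mod 439)
237^32 ≡ 133^2 = 17689 ≡ 129 (mod 439)
237^64 ≡ 129^2 = 16641 ≡ 398 (mod 439)
237^128 ≡ 398^2 = 158404 ≡ 364 (mod 439)
237^256 ≡ 364^2 = 132496 ≡ 357 (mod 439)
237^512 ≡ 357^2 = 127449 ≡ 139 (mod 439)
237^1024 ≡ 139^2 = 19321 ≡ 5 (mod 439)
237^2048 ≡ 5^2 = 25 (mod 439)
237^2129 = 237^2048 * 237^64 * 237^16 * 237^1 ≡ 25 * 398 * 133 * 237 (mod 439).
Accumulate the product:
25 * 398 = 9950 ≡ 292
292 * 133 = 38836 ≡ 204
204 * 237 = 48348 ≡ 58

58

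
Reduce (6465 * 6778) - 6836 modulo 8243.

6465 * 6778 = 43819770 ≡ 8225 (mod 8243)
8225 - 6836 = 1389

1389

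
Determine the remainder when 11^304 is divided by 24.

1

11^1 ≡ 11 (mod 24)
11^2 ≡ 11^2 = 121 ≡ 1 (mod 24)
11^4 ≡ 1^2 = 1 (mod 24)
11^8 ≡ 1^2 = 1 (mod 24)
11^16 ≡ 1^2 = 1 (mod 24)
11^32 ≡ 1^2 = 1 (mod 24)
11^64 ≡ 1^2 = 1 (mod 24)
11^128 ≡ 1^2 = 1 (mod 24)
11^256 ≡ 1^2 = 1 (mod 24)
11^304 = 11^256 * 11^32 * 11^16 ≡ 1 * 1 * 1 (mod 24).
Accumulate the product:
1 * 1 = 1
1 * 1 = 1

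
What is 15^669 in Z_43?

Using repeated squaring:
669 in binary is 1010011101, i.e. 669 = 512 + 128 + 16 + 8 + 4 + 1.
15^1 ≡ 15 (mod 43)
15^2 ≡ 15^2 = 225 ≡ 10 (mod 43)
15^4 ≡ 10^2 = 100 ≡ 14 (mod 43)
15^8 ≡ 14^2 = 196 ≡ 24 (mod 43)
15^16 ≡ 24^2 = 576 ≡ 17 (mod 43)
15^32 ≡ 17^2 = 289 ≡ 31 (mod 43)
15^64 ≡ 31^2 = 961 ≡ 15 (mod 43)
15^128 ≡ 15^2 = 225 ≡ 10 (mod 43)
15^256 ≡ 10^2 = 100 ≡ 14 (mod 43)
15^512 ≡ 14^2 = 196 ≡ 24 (mod 43)
15^669 = 15^512 × 15^128 × 15^16 × 15^8 × 15^4 × 15^1 ≡ 24 × 10 × 17 × 24 × 14 × 15 (mod 43).
Accumulate the product:
24 × 10 = 240 ≡ 25
25 × 17 = 425 ≡ 38
38 × 24 = 912 ≡ 9
9 × 14 = 126 ≡ 40
40 × 15 = 600 ≡ 41

41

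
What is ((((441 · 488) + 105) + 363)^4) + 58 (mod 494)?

441 · 488 = 215208 ≡ 318 (mod 494)
318 + 105 = 423
423 + 363 = 786 ≡ 292 (mod 494)
(292)^4 ≡ 178 (mod 494)
178 + 58 = 236

236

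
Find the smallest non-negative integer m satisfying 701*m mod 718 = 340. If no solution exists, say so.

gcd(701, 718) = 1, so a unique solution mod 718 exists.
701⁻¹ ≡ 549 (mod 718).
m ≡ 549*340 ≡ 698 (mod 718).

698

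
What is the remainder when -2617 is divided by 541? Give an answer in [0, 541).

-2617 = -5·541 + 88, so -2617 ≡ 88 (mod 541).

88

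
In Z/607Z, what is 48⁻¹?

215

607 = 12*48 + 31
48 = 1*31 + 17
31 = 1*17 + 14
17 = 1*14 + 3
14 = 4*3 + 2
3 = 1*2 + 1
2 = 2*1 + 0
gcd(48, 607) = 1, so the inverse exists.
Bézout: 1 = −17*607 + 215*48.
So 48⁻¹ ≡ 215 (mod 607).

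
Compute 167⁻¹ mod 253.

253 = 1×167 + 86
167 = 1×86 + 81
86 = 1×81 + 5
81 = 16×5 + 1
5 = 5×1 + 0
gcd(167, 253) = 1, so the inverse exists.
Back-substitute for 1:
1 = 1×81 − 16×5
  = −16×86 + 17×81
  = 17×167 − 33×86
  = −33×253 + 50×167
So 167⁻¹ ≡ 50 (mod 253).

50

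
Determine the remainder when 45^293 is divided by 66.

Compute successive squares:
293 in binary is 100100101, i.e. 293 = 256 + 32 + 4 + 1.
45^1 ≡ 45 (mod 66)
45^2 ≡ 45^2 = 2025 ≡ 45 (mod 66)
45^4 ≡ 45^2 = 2025 ≡ 45 (mod 66)
45^8 ≡ 45^2 = 2025 ≡ 45 (mod 66)
45^16 ≡ 45^2 = 2025 ≡ 45 (mod 66)
45^32 ≡ 45^2 = 2025 ≡ 45 (mod 66)
45^64 ≡ 45^2 = 2025 ≡ 45 (mod 66)
45^128 ≡ 45^2 = 2025 ≡ 45 (mod 66)
45^256 ≡ 45^2 = 2025 ≡ 45 (mod 66)
45^293 = 45^256 · 45^32 · 45^4 · 45^1 ≡ 45 · 45 · 45 · 45 (mod 66).
Accumulate the product:
45 · 45 = 2025 ≡ 45
45 · 45 = 2025 ≡ 45
45 · 45 = 2025 ≡ 45

45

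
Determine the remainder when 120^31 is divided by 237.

By square-and-multiply:
31 in binary is 11111, i.e. 31 = 16 + 8 + 4 + 2 + 1.
120^1 ≡ 120 (mod 237)
120^2 ≡ 120^2 = 14400 ≡ 180 (mod 237)
120^4 ≡ 180^2 = 32400 ≡ 168 (mod 237)
120^8 ≡ 168^2 = 28224 ≡ 21 (mod 237)
120^16 ≡ 21^2 = 441 ≡ 204 (mod 237)
120^31 = 120^16 · 120^8 · 120^4 · 120^2 · 120^1 ≡ 204 · 21 · 168 · 180 · 120 (mod 237).
Accumulate the product:
204 · 21 = 4284 ≡ 18
18 · 168 = 3024 ≡ 180
180 · 180 = 32400 ≡ 168
168 · 120 = 20160 ≡ 15

15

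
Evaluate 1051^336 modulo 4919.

336 in binary is 101010000, i.e. 336 = 256 + 64 + 16.
1051^1 ≡ 1051 (mod 4919)
1051^2 ≡ 1051^2 = 1104601 ≡ 2745 (mod 4919)
1051^4 ≡ 2745^2 = 7535025 ≡ 4036 (mod 4919)
1051^8 ≡ 4036^2 = 16289296 ≡ 2487 (mod 4919)
1051^16 ≡ 2487^2 = 6185169 ≡ 1986 (mod 4919)
1051^32 ≡ 1986^2 = 3944196 ≡ 4077 (mod 4919)
1051^64 ≡ 4077^2 = 16621929 ≡ 628 (mod 4919)
1051^128 ≡ 628^2 = 394384 ≡ 864 (mod 4919)
1051^256 ≡ 864^2 = 746496 ≡ 3727 (mod 4919)
1051^336 = 1051^256 * 1051^64 * 1051^16 ≡ 3727 * 628 * 1986 (mod 4919).
Accumulate the product:
3727 * 628 = 2340556 ≡ 4031
4031 * 1986 = 8005566 ≡ 2353

2353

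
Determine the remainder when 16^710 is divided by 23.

4

710 in binary is 1011000110, i.e. 710 = 512 + 128 + 64 + 4 + 2.
16^1 ≡ 16 (mod 23)
16^2 ≡ 16^2 = 256 ≡ 3 (mod 23)
16^4 ≡ 3^2 = 9 (mod 23)
16^8 ≡ 9^2 = 81 ≡ 12 (mod 23)
16^16 ≡ 12^2 = 144 ≡ 6 (mod 23)
16^32 ≡ 6^2 = 36 ≡ 13 (mod 23)
16^64 ≡ 13^2 = 169 ≡ 8 (mod 23)
16^128 ≡ 8^2 = 64 ≡ 18 (mod 23)
16^256 ≡ 18^2 = 324 ≡ 2 (mod 23)
16^512 ≡ 2^2 = 4 (mod 23)
16^710 = 16^512 * 16^128 * 16^64 * 16^4 * 16^2 ≡ 4 * 18 * 8 * 9 * 3 (mod 23).
Accumulate the product:
4 * 18 = 72 ≡ 3
3 * 8 = 24 ≡ 1
1 * 9 = 9
9 * 3 = 27 ≡ 4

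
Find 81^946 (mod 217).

81

Compute successive squares:
946 in binary is 1110110010, i.e. 946 = 512 + 256 + 128 + 32 + 16 + 2.
81^1 ≡ 81 (mod 217)
81^2 ≡ 81^2 = 6561 ≡ 51 (mod 217)
81^4 ≡ 51^2 = 2601 ≡ 214 (mod 217)
81^8 ≡ 214^2 = 45796 ≡ 9 (mod 217)
81^16 ≡ 9^2 = 81 (mod 217)
81^32 ≡ 81^2 = 6561 ≡ 51 (mod 217)
81^64 ≡ 51^2 = 2601 ≡ 214 (mod 217)
81^128 ≡ 214^2 = 45796 ≡ 9 (mod 217)
81^256 ≡ 9^2 = 81 (mod 217)
81^512 ≡ 81^2 = 6561 ≡ 51 (mod 217)
81^946 = 81^512 * 81^256 * 81^128 * 81^32 * 81^16 * 81^2 ≡ 51 * 81 * 9 * 51 * 81 * 51 (mod 217).
Accumulate the product:
51 * 81 = 4131 ≡ 8
8 * 9 = 72
72 * 51 = 3672 ≡ 200
200 * 81 = 16200 ≡ 142
142 * 51 = 7242 ≡ 81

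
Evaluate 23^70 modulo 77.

Compute successive squares:
23^1 ≡ 23 (mod 77)
23^2 ≡ 23^2 = 529 ≡ 67 (mod 77)
23^4 ≡ 67^2 = 4489 ≡ 23 (mod 77)
23^8 ≡ 23^2 = 529 ≡ 67 (mod 77)
23^16 ≡ 67^2 = 4489 ≡ 23 (mod 77)
23^32 ≡ 23^2 = 529 ≡ 67 (mod 77)
23^64 ≡ 67^2 = 4489 ≡ 23 (mod 77)
23^70 = 23^64 × 23^4 × 23^2 ≡ 23 × 23 × 67 (mod 77).
Accumulate the product:
23 × 23 = 529 ≡ 67
67 × 67 = 4489 ≡ 23

23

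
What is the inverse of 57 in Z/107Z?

92

Apply the Euclidean algorithm and back-substitute:
107 = 1×57 + 50
57 = 1×50 + 7
50 = 7×7 + 1
7 = 7×1 + 0
gcd(57, 107) = 1, so the inverse exists.
Bézout: 1 = 8×107 − 15×57.
So 57⁻¹ ≡ −15 ≡ 92 (mod 107).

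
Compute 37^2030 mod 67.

29

2030 in binary is 11111101110, i.e. 2030 = 1024 + 512 + 256 + 128 + 64 + 32 + 8 + 4 + 2.
37^1 ≡ 37 (mod 67)
37^2 ≡ 37^2 = 1369 ≡ 29 (mod 67)
37^4 ≡ 29^2 = 841 ≡ 37 (mod 67)
37^8 ≡ 37^2 = 1369 ≡ 29 (mod 67)
37^16 ≡ 29^2 = 841 ≡ 37 (mod 67)
37^32 ≡ 37^2 = 1369 ≡ 29 (mod 67)
37^64 ≡ 29^2 = 841 ≡ 37 (mod 67)
37^128 ≡ 37^2 = 1369 ≡ 29 (mod 67)
37^256 ≡ 29^2 = 841 ≡ 37 (mod 67)
37^512 ≡ 37^2 = 1369 ≡ 29 (mod 67)
37^1024 ≡ 29^2 = 841 ≡ 37 (mod 67)
37^2030 = 37^1024 · 37^512 · 37^256 · 37^128 · 37^64 · 37^32 · 37^8 · 37^4 · 37^2 ≡ 37 · 29 · 37 · 29 · 37 · 29 · 29 · 37 · 29 (mod 67).
Accumulate the product:
37 · 29 = 1073 ≡ 1
1 · 37 = 37
37 · 29 = 1073 ≡ 1
1 · 37 = 37
37 · 29 = 1073 ≡ 1
1 · 29 = 29
29 · 37 = 1073 ≡ 1
1 · 29 = 29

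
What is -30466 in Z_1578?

1094

-30466 = -20·1578 + 1094, so -30466 ≡ 1094 (mod 1578).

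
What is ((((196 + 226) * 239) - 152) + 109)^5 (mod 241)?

196 + 226 = 422 ≡ 181 (mod 241)
181 * 239 = 43259 ≡ 120 (mod 241)
120 - 152 = -32 ≡ 209 (mod 241)
209 + 109 = 318 ≡ 77 (mod 241)
(77)^5 ≡ 128 (mod 241)

128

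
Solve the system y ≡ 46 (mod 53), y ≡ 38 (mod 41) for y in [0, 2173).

53⁻¹ mod 41: 53*24 ≡ 1 (mod 41), so 53⁻¹ ≡ 24.
y = 46 + 53*((38 − 46)*24 mod 41) = 46 + 53*13 = 735.

735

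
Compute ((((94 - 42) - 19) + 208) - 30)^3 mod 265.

94 - 42 = 52
52 - 19 = 33
33 + 208 = 241
241 - 30 = 211
(211)^3 ≡ 211 (mod 265)

211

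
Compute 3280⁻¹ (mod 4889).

Run the extended Euclidean algorithm:
4889 = 1×3280 + 1609
3280 = 2×1609 + 62
1609 = 25×62 + 59
62 = 1×59 + 3
59 = 19×3 + 2
3 = 1×2 + 1
2 = 2×1 + 0
gcd(3280, 4889) = 1, so the inverse exists.
Back-substitute for 1:
1 = 1×3 − 1×2
  = −1×59 + 20×3
  = 20×62 − 21×59
  = −21×1609 + 545×62
  = 545×3280 − 1111×1609
  = −1111×4889 + 1656×3280
So 3280⁻¹ ≡ 1656 (mod 4889).

1656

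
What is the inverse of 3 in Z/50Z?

Apply the Euclidean algorithm and back-substitute:
50 = 16×3 + 2
3 = 1×2 + 1
2 = 2×1 + 0
gcd(3, 50) = 1, so the inverse exists.
Back-substitute for 1:
1 = 1×3 − 1×2
  = −1×50 + 17×3
So 3⁻¹ ≡ 17 (mod 50).

17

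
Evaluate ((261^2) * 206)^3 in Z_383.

(261)^2 ≡ 330 (mod 383)
330 * 206 = 67980 ≡ 189 (mod 383)
(189)^3 ≡ 128 (mod 383)

128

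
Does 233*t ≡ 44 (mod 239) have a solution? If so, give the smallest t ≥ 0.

152

gcd(233, 239) = 1, so a unique solution mod 239 exists.
233⁻¹ ≡ 199 (mod 239).
t ≡ 199*44 ≡ 152 (mod 239).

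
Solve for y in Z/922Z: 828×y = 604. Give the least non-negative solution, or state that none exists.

gcd(828, 922) = 2, and 2 | 604, so solutions exist.
Divide through by 2: 414×y ≡ 302 (mod 461).
414⁻¹ ≡ 255 (mod 461).
y ≡ 255×302 ≡ 23 (mod 461).
The smallest non-negative solution is y = 23.

23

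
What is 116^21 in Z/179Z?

75

Compute successive squares:
116^1 ≡ 116 (mod 179)
116^2 ≡ 116^2 = 13456 ≡ 31 (mod 179)
116^4 ≡ 31^2 = 961 ≡ 66 (mod 179)
116^8 ≡ 66^2 = 4356 ≡ 60 (mod 179)
116^16 ≡ 60^2 = 3600 ≡ 20 (mod 179)
116^21 = 116^16 · 116^4 · 116^1 ≡ 20 · 66 · 116 (mod 179).
Accumulate the product:
20 · 66 = 1320 ≡ 67
67 · 116 = 7772 ≡ 75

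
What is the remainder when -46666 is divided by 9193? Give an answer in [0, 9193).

8492

-46666 = -6×9193 + 8492, so -46666 ≡ 8492 (mod 9193).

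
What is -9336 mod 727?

-9336 = -13×727 + 115, so -9336 ≡ 115 (mod 727).

115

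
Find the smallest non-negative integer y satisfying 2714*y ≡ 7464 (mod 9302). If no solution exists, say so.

gcd(2714, 9302) = 2, and 2 | 7464, so solutions exist.
Divide through by 2: 1357*y ≡ 3732 mod 4651.
1357⁻¹ ≡ 425 (mod 4651).
y ≡ 425*3732 ≡ 109 (mod 4651).
The smallest non-negative solution is y = 109.

109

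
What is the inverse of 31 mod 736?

95

736 = 23×31 + 23
31 = 1×23 + 8
23 = 2×8 + 7
8 = 1×7 + 1
7 = 7×1 + 0
gcd(31, 736) = 1, so the inverse exists.
Back-substitute for 1:
1 = 1×8 − 1×7
  = −1×23 + 3×8
  = 3×31 − 4×23
  = −4×736 + 95×31
So 31⁻¹ ≡ 95 (mod 736).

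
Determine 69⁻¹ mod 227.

102

Apply the Euclidean algorithm and back-substitute:
227 = 3×69 + 20
69 = 3×20 + 9
20 = 2×9 + 2
9 = 4×2 + 1
2 = 2×1 + 0
gcd(69, 227) = 1, so the inverse exists.
Bézout: 1 = −31×227 + 102×69.
So 69⁻¹ ≡ 102 (mod 227).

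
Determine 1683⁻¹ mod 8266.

2441

By the extended Euclidean algorithm:
8266 = 4·1683 + 1534
1683 = 1·1534 + 149
1534 = 10·149 + 44
149 = 3·44 + 17
44 = 2·17 + 10
17 = 1·10 + 7
10 = 1·7 + 3
7 = 2·3 + 1
3 = 3·1 + 0
gcd(1683, 8266) = 1, so the inverse exists.
Back-substitute for 1:
1 = 1·7 − 2·3
  = −2·10 + 3·7
  = 3·17 − 5·10
  = −5·44 + 13·17
  = 13·149 − 44·44
  = −44·1534 + 453·149
  = 453·1683 − 497·1534
  = −497·8266 + 2441·1683
So 1683⁻¹ ≡ 2441 (mod 8266).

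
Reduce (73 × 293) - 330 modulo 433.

275

73 × 293 = 21389 ≡ 172 (mod 433)
172 - 330 = -158 ≡ 275 (mod 433)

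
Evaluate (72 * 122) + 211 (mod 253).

140

72 * 122 = 8784 ≡ 182 (mod 253)
182 + 211 = 393 ≡ 140 (mod 253)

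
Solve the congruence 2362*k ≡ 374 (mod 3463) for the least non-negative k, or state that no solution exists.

3167

gcd(2362, 3463) = 1, so a unique solution mod 3463 exists.
2362⁻¹ ≡ 1277 (mod 3463).
k ≡ 1277*374 ≡ 3167 (mod 3463).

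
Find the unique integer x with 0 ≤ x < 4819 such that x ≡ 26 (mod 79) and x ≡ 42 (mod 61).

79⁻¹ mod 61: 79×17 ≡ 1 (mod 61), so 79⁻¹ ≡ 17.
x = 26 + 79×((42 − 26)×17 mod 61) = 26 + 79×28 = 2238.

2238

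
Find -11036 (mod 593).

231

-11036 = -19*593 + 231, so -11036 ≡ 231 (mod 593).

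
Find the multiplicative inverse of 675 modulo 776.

Apply the Euclidean algorithm and back-substitute:
776 = 1*675 + 101
675 = 6*101 + 69
101 = 1*69 + 32
69 = 2*32 + 5
32 = 6*5 + 2
5 = 2*2 + 1
2 = 2*1 + 0
gcd(675, 776) = 1, so the inverse exists.
Back-substitute for 1:
1 = 1*5 − 2*2
  = −2*32 + 13*5
  = 13*69 − 28*32
  = −28*101 + 41*69
  = 41*675 − 274*101
  = −274*776 + 315*675
So 675⁻¹ ≡ 315 (mod 776).

315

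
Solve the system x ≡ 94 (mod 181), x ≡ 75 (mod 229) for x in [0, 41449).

181⁻¹ mod 229: 181*62 ≡ 1 (mod 229), so 181⁻¹ ≡ 62.
x = 94 + 181*((75 − 94)*62 mod 229) = 94 + 181*196 = 35570.

35570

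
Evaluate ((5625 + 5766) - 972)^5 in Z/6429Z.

4683

5625 + 5766 = 11391 ≡ 4962 (mod 6429)
4962 - 972 = 3990
(3990)^5 ≡ 4683 (mod 6429)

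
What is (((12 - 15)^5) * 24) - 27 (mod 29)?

12 - 15 = -3 ≡ 26 (mod 29)
(26)^5 ≡ 18 (mod 29)
18 * 24 = 432 ≡ 26 (mod 29)
26 - 27 = -1 ≡ 28 (mod 29)

28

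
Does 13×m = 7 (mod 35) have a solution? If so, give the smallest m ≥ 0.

14

gcd(13, 35) = 1, so a unique solution mod 35 exists.
13⁻¹ ≡ 27 (mod 35).
m ≡ 27×7 ≡ 14 (mod 35).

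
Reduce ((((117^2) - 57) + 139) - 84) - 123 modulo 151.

(117)^2 ≡ 99 (mod 151)
99 - 57 = 42
42 + 139 = 181 ≡ 30 (mod 151)
30 - 84 = -54 ≡ 97 (mod 151)
97 - 123 = -26 ≡ 125 (mod 151)

125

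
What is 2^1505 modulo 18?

14

Compute successive squares:
2^1 ≡ 2 (mod 18)
2^2 ≡ 2^2 = 4 (mod 18)
2^4 ≡ 4^2 = 16 (mod 18)
2^8 ≡ 16^2 = 256 ≡ 4 (mod 18)
2^16 ≡ 4^2 = 16 (mod 18)
2^32 ≡ 16^2 = 256 ≡ 4 (mod 18)
2^64 ≡ 4^2 = 16 (mod 18)
2^128 ≡ 16^2 = 256 ≡ 4 (mod 18)
2^256 ≡ 4^2 = 16 (mod 18)
2^512 ≡ 16^2 = 256 ≡ 4 (mod 18)
2^1024 ≡ 4^2 = 16 (mod 18)
2^1505 = 2^1024 * 2^256 * 2^128 * 2^64 * 2^32 * 2^1 ≡ 16 * 16 * 4 * 16 * 4 * 2 (mod 18).
Accumulate the product:
16 * 16 = 256 ≡ 4
4 * 4 = 16
16 * 16 = 256 ≡ 4
4 * 4 = 16
16 * 2 = 32 ≡ 14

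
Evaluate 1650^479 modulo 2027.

By square-and-multiply:
479 in binary is 111011111, i.e. 479 = 256 + 128 + 64 + 16 + 8 + 4 + 2 + 1.
1650^1 ≡ 1650 (mod 2027)
1650^2 ≡ 1650^2 = 2722500 ≡ 239 (mod 2027)
1650^4 ≡ 239^2 = 57121 ≡ 365 (mod 2027)
1650^8 ≡ 365^2 = 133225 ≡ 1470 (mod 2027)
1650^16 ≡ 1470^2 = 2160900 ≡ 118 (mod 2027)
1650^32 ≡ 118^2 = 13924 ≡ 1762 (mod 2027)
1650^64 ≡ 1762^2 = 3104644 ≡ 1307 (mod 2027)
1650^128 ≡ 1307^2 = 1708249 ≡ 1515 (mod 2027)
1650^256 ≡ 1515^2 = 2295225 ≡ 661 (mod 2027)
1650^479 = 1650^256 · 1650^128 · 1650^64 · 1650^16 · 1650^8 · 1650^4 · 1650^2 · 1650^1 ≡ 661 · 1515 · 1307 · 118 · 1470 · 365 · 239 · 1650 (mod 2027).
Accumulate the product:
661 · 1515 = 1001415 ≡ 77
77 · 1307 = 100639 ≡ 1316
1316 · 118 = 155288 ≡ 1236
1236 · 1470 = 1816920 ≡ 728
728 · 365 = 265720 ≡ 183
183 · 239 = 43737 ≡ 1170
1170 · 1650 = 1930500 ≡ 796

796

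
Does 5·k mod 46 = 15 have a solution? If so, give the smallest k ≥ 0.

3

gcd(5, 46) = 1, so a unique solution mod 46 exists.
5⁻¹ ≡ 37 (mod 46).
k ≡ 37·15 ≡ 3 (mod 46).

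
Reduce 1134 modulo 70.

1134 = 16×70 + 14, so 1134 ≡ 14 (mod 70).

14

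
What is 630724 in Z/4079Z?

630724 = 154*4079 + 2558, so 630724 ≡ 2558 (mod 4079).

2558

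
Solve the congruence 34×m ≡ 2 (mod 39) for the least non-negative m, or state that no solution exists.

gcd(34, 39) = 1, so a unique solution mod 39 exists.
34⁻¹ ≡ 31 (mod 39).
m ≡ 31×2 ≡ 23 (mod 39).

23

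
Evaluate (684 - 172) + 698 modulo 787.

423

684 - 172 = 512
512 + 698 = 1210 ≡ 423 (mod 787)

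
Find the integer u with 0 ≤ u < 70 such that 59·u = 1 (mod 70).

19

70 = 1*59 + 11
59 = 5*11 + 4
11 = 2*4 + 3
4 = 1*3 + 1
3 = 3*1 + 0
gcd(59, 70) = 1, so the inverse exists.
Bézout: 1 = −16*70 + 19*59.
So 59⁻¹ ≡ 19 (mod 70).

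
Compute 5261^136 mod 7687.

Compute successive squares:
136 in binary is 10001000, i.e. 136 = 128 + 8.
5261^1 ≡ 5261 (mod 7687)
5261^2 ≡ 5261^2 = 27678121 ≡ 4921 (mod 7687)
5261^4 ≡ 4921^2 = 24216241 ≡ 2191 (mod 7687)
5261^8 ≡ 2191^2 = 4800481 ≡ 3793 (mod 7687)
5261^16 ≡ 3793^2 = 14386849 ≡ 4472 (mod 7687)
5261^32 ≡ 4472^2 = 19998784 ≡ 4897 (mod 7687)
5261^64 ≡ 4897^2 = 23980609 ≡ 4856 (mod 7687)
5261^128 ≡ 4856^2 = 23580736 ≡ 4707 (mod 7687)
5261^136 = 5261^128 · 5261^8 ≡ 4707 · 3793 (mod 7687).
4707 · 3793 = 17853651 ≡ 4437 (mod 7687).

4437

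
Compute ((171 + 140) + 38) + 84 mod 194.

45

171 + 140 = 311 ≡ 117 (mod 194)
117 + 38 = 155
155 + 84 = 239 ≡ 45 (mod 194)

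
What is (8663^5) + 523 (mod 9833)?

2043

(8663)^5 ≡ 1520 (mod 9833)
1520 + 523 = 2043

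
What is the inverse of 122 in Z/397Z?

192

397 = 3·122 + 31
122 = 3·31 + 29
31 = 1·29 + 2
29 = 14·2 + 1
2 = 2·1 + 0
gcd(122, 397) = 1, so the inverse exists.
Back-substitute for 1:
1 = 1·29 − 14·2
  = −14·31 + 15·29
  = 15·122 − 59·31
  = −59·397 + 192·122
So 122⁻¹ ≡ 192 (mod 397).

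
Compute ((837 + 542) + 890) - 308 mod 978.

5

837 + 542 = 1379 ≡ 401 (mod 978)
401 + 890 = 1291 ≡ 313 (mod 978)
313 - 308 = 5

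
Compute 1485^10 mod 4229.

Using repeated squaring:
10 in binary is 1010, i.e. 10 = 8 + 2.
1485^1 ≡ 1485 (mod 4229)
1485^2 ≡ 1485^2 = 2205225 ≡ 1916 (mod 4229)
1485^4 ≡ 1916^2 = 3671056 ≡ 284 (mod 4229)
1485^8 ≡ 284^2 = 80656 ≡ 305 (mod 4229)
1485^10 = 1485^8 * 1485^2 ≡ 305 * 1916 (mod 4229).
305 * 1916 = 584380 ≡ 778 (mod 4229).

778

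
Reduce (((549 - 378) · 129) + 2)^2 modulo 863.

549 - 378 = 171
171 · 129 = 22059 ≡ 484 (mod 863)
484 + 2 = 486
(486)^2 ≡ 597 (mod 863)

597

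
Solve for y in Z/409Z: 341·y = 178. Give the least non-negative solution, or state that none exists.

250

gcd(341, 409) = 1, so a unique solution mod 409 exists.
341⁻¹ ≡ 6 (mod 409).
y ≡ 6·178 ≡ 250 (mod 409).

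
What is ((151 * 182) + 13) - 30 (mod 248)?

151 * 182 = 27482 ≡ 202 (mod 248)
202 + 13 = 215
215 - 30 = 185

185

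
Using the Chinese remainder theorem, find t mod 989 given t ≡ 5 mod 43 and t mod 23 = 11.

908

43⁻¹ mod 23: 43·15 ≡ 1 (mod 23), so 43⁻¹ ≡ 15.
t = 5 + 43·((11 − 5)·15 mod 23) = 5 + 43·21 = 908.
Check: 908 mod 43 = 5, 908 mod 23 = 11. ✓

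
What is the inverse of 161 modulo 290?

281

By the extended Euclidean algorithm:
290 = 1*161 + 129
161 = 1*129 + 32
129 = 4*32 + 1
32 = 32*1 + 0
gcd(161, 290) = 1, so the inverse exists.
Back-substitute for 1:
1 = 1*129 − 4*32
  = −4*161 + 5*129
  = 5*290 − 9*161
So 161⁻¹ ≡ −9 ≡ 281 (mod 290).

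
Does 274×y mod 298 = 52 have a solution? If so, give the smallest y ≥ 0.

122

gcd(274, 298) = 2, and 2 | 52, so solutions exist.
Divide through by 2: 137×y ≡ 26 mod 149.
137⁻¹ ≡ 62 (mod 149).
y ≡ 62×26 ≡ 122 (mod 149).
The smallest non-negative solution is y = 122.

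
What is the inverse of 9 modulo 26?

3

Run the extended Euclidean algorithm:
26 = 2*9 + 8
9 = 1*8 + 1
8 = 8*1 + 0
gcd(9, 26) = 1, so the inverse exists.
Back-substitute for 1:
1 = 1*9 − 1*8
  = −1*26 + 3*9
So 9⁻¹ ≡ 3 (mod 26).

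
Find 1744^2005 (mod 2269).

511

Compute successive squares:
2005 in binary is 11111010101, i.e. 2005 = 1024 + 512 + 256 + 128 + 64 + 16 + 4 + 1.
1744^1 ≡ 1744 (mod 2269)
1744^2 ≡ 1744^2 = 3041536 ≡ 1076 (mod 2269)
1744^4 ≡ 1076^2 = 1157776 ≡ 586 (mod 2269)
1744^8 ≡ 586^2 = 343396 ≡ 777 (mod 2269)
1744^16 ≡ 777^2 = 603729 ≡ 175 (mod 2269)
1744^32 ≡ 175^2 = 30625 ≡ 1128 (mod 2269)
1744^64 ≡ 1128^2 = 1272384 ≡ 1744 (mod 2269)
1744^128 ≡ 1744^2 = 3041536 ≡ 1076 (mod 2269)
1744^256 ≡ 1076^2 = 1157776 ≡ 586 (mod 2269)
1744^512 ≡ 586^2 = 343396 ≡ 777 (mod 2269)
1744^1024 ≡ 777^2 = 603729 ≡ 175 (mod 2269)
1744^2005 = 1744^1024 * 1744^512 * 1744^256 * 1744^128 * 1744^64 * 1744^16 * 1744^4 * 1744^1 ≡ 175 * 777 * 586 * 1076 * 1744 * 175 * 586 * 1744 (mod 2269).
Accumulate the product:
175 * 777 = 135975 ≡ 2104
2104 * 586 = 1232944 ≡ 877
877 * 1076 = 943652 ≡ 2017
2017 * 1744 = 3517648 ≡ 698
698 * 175 = 122150 ≡ 1893
1893 * 586 = 1109298 ≡ 2026
2026 * 1744 = 3533344 ≡ 511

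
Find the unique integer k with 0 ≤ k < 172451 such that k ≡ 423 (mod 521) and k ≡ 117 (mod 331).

159328

521⁻¹ mod 331: 521·277 ≡ 1 (mod 331), so 521⁻¹ ≡ 277.
k = 423 + 521·((117 − 423)·277 mod 331) = 423 + 521·305 = 159328.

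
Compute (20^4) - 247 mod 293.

(20)^4 ≡ 22 (mod 293)
22 - 247 = -225 ≡ 68 (mod 293)

68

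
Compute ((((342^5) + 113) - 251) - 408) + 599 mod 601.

150

(342)^5 ≡ 97 (mod 601)
97 + 113 = 210
210 - 251 = -41 ≡ 560 (mod 601)
560 - 408 = 152
152 + 599 = 751 ≡ 150 (mod 601)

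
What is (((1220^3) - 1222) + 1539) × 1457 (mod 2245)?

1184

(1220)^3 ≡ 2200 (mod 2245)
2200 - 1222 = 978
978 + 1539 = 2517 ≡ 272 (mod 2245)
272 × 1457 = 396304 ≡ 1184 (mod 2245)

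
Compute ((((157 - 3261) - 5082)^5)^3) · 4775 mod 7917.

6938

157 - 3261 = -3104 ≡ 4813 (mod 7917)
4813 - 5082 = -269 ≡ 7648 (mod 7917)
(7648)^5 ≡ 205 (mod 7917)
(205)^3 ≡ 1429 (mod 7917)
1429 · 4775 = 6823475 ≡ 6938 (mod 7917)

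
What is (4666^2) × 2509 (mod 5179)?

4774

(4666)^2 ≡ 4219 (mod 5179)
4219 × 2509 = 10585471 ≡ 4774 (mod 5179)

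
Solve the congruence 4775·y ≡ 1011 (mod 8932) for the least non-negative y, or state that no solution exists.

gcd(4775, 8932) = 1, so a unique solution mod 8932 exists.
4775⁻¹ ≡ 5391 (mod 8932).
y ≡ 5391·1011 ≡ 1781 (mod 8932).

1781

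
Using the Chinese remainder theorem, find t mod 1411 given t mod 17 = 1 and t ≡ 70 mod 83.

17⁻¹ mod 83: 17×44 ≡ 1 (mod 83), so 17⁻¹ ≡ 44.
t = 1 + 17×((70 − 1)×44 mod 83) = 1 + 17×48 = 817.

817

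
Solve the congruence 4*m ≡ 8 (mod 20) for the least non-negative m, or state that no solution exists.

gcd(4, 20) = 4, and 4 | 8, so solutions exist.
Divide through by 4: 1*m = 2 (mod 5).
1⁻¹ ≡ 1 (mod 5).
m ≡ 1*2 ≡ 2 (mod 5).
The smallest non-negative solution is m = 2.

2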